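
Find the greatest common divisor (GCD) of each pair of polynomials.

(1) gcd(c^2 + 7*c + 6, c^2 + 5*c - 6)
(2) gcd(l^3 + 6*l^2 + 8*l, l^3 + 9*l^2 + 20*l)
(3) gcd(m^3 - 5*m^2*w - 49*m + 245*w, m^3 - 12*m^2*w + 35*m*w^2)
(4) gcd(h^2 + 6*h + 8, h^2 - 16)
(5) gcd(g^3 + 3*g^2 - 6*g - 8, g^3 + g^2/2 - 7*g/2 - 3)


(1) = gcd((c + 1)*(c + 6), (c - 1)*(c + 6)) = c + 6
(2) = l^2 + 4*l
(3) = -m + 5*w
(4) = gcd((h + 2)*(h + 4), (h - 4)*(h + 4)) = h + 4
(5) = g^2 - g - 2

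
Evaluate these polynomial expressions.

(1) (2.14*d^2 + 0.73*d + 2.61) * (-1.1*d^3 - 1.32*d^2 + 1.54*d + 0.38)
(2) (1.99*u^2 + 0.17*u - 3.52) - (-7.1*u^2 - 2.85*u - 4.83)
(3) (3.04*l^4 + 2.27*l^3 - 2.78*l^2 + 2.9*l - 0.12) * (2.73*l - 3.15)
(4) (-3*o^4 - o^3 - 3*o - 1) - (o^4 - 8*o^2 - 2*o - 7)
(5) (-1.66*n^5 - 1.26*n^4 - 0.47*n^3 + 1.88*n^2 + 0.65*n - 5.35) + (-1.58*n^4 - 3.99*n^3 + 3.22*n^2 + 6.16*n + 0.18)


(1) = -2.354*d^5 - 3.6278*d^4 - 0.539*d^3 - 1.5078*d^2 + 4.2968*d + 0.9918
(2) = 9.09*u^2 + 3.02*u + 1.31
(3) = 8.2992*l^5 - 3.3789*l^4 - 14.7399*l^3 + 16.674*l^2 - 9.4626*l + 0.378
(4) = -4*o^4 - o^3 + 8*o^2 - o + 6
(5) = -1.66*n^5 - 2.84*n^4 - 4.46*n^3 + 5.1*n^2 + 6.81*n - 5.17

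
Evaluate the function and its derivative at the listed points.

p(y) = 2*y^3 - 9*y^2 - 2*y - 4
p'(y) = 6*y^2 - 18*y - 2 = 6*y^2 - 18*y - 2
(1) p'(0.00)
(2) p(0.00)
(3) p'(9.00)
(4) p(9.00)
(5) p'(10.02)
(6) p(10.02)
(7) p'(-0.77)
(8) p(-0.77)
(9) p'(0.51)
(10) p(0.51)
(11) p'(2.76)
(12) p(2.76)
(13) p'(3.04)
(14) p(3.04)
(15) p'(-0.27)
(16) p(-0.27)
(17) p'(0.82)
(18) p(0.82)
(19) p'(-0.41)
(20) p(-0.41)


(1) = -2.00
(2) = -4.00
(3) = 322.00
(4) = 707.00
(5) = 420.04
(6) = 1084.38
(7) = 15.42
(8) = -8.71
(9) = -9.62
(10) = -7.10
(11) = -5.97
(12) = -36.03
(13) = -1.27
(14) = -37.07
(15) = 3.30
(16) = -4.16
(17) = -12.73
(18) = -10.59
(19) = 6.39
(20) = -4.83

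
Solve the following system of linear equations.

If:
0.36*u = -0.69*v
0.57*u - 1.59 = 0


Then:
u = 2.79
v = -1.46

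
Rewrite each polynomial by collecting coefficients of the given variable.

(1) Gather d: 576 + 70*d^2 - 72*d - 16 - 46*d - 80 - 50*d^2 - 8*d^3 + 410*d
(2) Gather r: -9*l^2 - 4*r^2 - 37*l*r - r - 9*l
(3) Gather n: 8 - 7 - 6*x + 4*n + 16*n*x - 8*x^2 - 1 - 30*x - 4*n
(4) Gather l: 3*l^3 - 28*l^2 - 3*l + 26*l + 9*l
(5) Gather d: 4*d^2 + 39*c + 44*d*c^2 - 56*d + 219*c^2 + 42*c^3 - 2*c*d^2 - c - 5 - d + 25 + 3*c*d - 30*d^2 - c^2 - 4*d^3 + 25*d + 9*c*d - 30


(1) = -8*d^3 + 20*d^2 + 292*d + 480
(2) = -9*l^2 - 9*l - 4*r^2 + r*(-37*l - 1)
(3) = 16*n*x - 8*x^2 - 36*x
(4) = 3*l^3 - 28*l^2 + 32*l
(5) = 42*c^3 + 218*c^2 + 38*c - 4*d^3 + d^2*(-2*c - 26) + d*(44*c^2 + 12*c - 32) - 10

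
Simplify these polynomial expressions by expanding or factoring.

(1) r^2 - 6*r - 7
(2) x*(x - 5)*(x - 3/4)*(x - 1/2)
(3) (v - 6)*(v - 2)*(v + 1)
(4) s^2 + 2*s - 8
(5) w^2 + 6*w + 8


(1) = (r - 7)*(r + 1)
(2) = x^4 - 25*x^3/4 + 53*x^2/8 - 15*x/8
(3) = v^3 - 7*v^2 + 4*v + 12
(4) = (s - 2)*(s + 4)
(5) = (w + 2)*(w + 4)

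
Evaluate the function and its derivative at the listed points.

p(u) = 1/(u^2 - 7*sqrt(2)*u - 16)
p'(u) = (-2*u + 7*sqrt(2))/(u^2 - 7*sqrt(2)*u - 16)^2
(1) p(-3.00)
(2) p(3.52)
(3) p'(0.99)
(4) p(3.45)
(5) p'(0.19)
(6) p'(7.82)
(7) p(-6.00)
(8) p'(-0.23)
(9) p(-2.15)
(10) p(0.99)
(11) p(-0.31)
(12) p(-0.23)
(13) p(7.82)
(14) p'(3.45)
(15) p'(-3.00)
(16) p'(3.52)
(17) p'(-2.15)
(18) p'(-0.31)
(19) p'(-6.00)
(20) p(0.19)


(1) = 0.04
(2) = -0.03
(3) = 0.01
(4) = -0.03
(5) = 0.03
(6) = -0.01
(7) = 0.01
(8) = 0.06
(9) = 0.10
(10) = -0.04
(11) = -0.08
(12) = -0.07
(13) = -0.03
(14) = 0.00
(15) = 0.03
(16) = 0.00
(17) = 0.14
(18) = 0.06
(19) = 0.00
(20) = -0.06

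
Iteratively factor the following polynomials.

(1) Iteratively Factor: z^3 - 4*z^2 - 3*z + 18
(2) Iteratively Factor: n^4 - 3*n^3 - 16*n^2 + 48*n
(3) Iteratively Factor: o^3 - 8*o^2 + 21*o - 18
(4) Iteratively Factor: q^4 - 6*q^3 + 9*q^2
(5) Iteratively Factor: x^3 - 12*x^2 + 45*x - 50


(1) = (z - 3)*(z^2 - z - 6) = (z - 3)^2*(z + 2)
(2) = (n + 4)*(n^3 - 7*n^2 + 12*n) = (n - 3)*(n + 4)*(n^2 - 4*n) = n*(n - 3)*(n + 4)*(n - 4)
(3) = (o - 3)*(o^2 - 5*o + 6) = (o - 3)^2*(o - 2)
(4) = (q - 3)*(q^3 - 3*q^2) = (q - 3)^2*(q^2) = q*(q - 3)^2*(q)
(5) = (x - 2)*(x^2 - 10*x + 25) = (x - 5)*(x - 2)*(x - 5)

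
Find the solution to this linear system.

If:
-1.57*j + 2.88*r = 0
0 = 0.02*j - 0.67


Then:
j = 33.50
r = 18.26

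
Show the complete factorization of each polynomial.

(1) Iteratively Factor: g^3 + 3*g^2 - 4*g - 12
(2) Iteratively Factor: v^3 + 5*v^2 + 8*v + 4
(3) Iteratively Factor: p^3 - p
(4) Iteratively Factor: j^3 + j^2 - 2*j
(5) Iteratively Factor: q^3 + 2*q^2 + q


(1) = (g + 2)*(g^2 + g - 6) = (g + 2)*(g + 3)*(g - 2)
(2) = (v + 2)*(v^2 + 3*v + 2) = (v + 1)*(v + 2)*(v + 2)
(3) = (p - 1)*(p^2 + p) = p*(p - 1)*(p + 1)
(4) = (j)*(j^2 + j - 2) = j*(j + 2)*(j - 1)
(5) = (q + 1)*(q^2 + q) = q*(q + 1)*(q + 1)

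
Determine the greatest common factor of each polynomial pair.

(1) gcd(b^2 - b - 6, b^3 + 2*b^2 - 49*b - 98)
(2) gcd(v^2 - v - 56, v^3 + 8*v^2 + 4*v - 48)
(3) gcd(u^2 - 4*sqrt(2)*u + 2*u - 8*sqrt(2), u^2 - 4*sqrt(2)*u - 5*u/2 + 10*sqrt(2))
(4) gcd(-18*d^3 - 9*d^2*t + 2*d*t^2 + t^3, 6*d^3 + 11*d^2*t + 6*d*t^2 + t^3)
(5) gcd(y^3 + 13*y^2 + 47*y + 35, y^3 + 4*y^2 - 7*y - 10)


(1) = gcd((b - 3)*(b + 2), (b - 7)*(b + 2)*(b + 7)) = b + 2
(2) = gcd((v - 8)*(v + 7), (v - 2)*(v + 4)*(v + 6)) = 1
(3) = u - 4*sqrt(2)
(4) = 6*d^2 + 5*d*t + t^2
(5) = y^2 + 6*y + 5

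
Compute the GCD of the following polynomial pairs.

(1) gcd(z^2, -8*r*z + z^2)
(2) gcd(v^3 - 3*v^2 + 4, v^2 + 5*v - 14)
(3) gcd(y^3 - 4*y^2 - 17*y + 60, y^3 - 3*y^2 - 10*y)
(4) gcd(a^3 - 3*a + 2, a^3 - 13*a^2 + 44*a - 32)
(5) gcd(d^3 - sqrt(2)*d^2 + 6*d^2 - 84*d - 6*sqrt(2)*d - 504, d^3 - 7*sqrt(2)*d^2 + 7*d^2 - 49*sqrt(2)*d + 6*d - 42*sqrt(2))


(1) = gcd(z^2, z*(-8*r + z)) = z
(2) = v - 2
(3) = gcd((y - 5)*(y - 3)*(y + 4), y*(y - 5)*(y + 2)) = y - 5
(4) = gcd((a - 1)^2*(a + 2), (a - 8)*(a - 4)*(a - 1)) = a - 1
(5) = gcd((d + 6)*(d - 7*sqrt(2))*(d + 6*sqrt(2)), (d + 1)*(d + 6)*(d - 7*sqrt(2))) = d^2 + d*(6 - 7*sqrt(2)) - 42*sqrt(2)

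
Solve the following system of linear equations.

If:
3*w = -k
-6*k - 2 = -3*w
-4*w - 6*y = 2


Then:
k = -2/7
w = 2/21
y = -25/63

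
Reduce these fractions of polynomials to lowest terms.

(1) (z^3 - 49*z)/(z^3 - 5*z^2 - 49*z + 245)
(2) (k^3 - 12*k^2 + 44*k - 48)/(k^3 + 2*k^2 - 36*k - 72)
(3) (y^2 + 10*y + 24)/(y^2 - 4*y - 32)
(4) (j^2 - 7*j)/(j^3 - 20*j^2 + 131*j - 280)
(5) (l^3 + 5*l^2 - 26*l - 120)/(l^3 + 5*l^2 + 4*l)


(1) = z/(z - 5)
(2) = (k^2 - 6*k + 8)/(k^2 + 8*k + 12)
(3) = (y + 6)/(y - 8)
(4) = j/(j^2 - 13*j + 40)
(5) = (l^2 + l - 30)/(l^2 + l)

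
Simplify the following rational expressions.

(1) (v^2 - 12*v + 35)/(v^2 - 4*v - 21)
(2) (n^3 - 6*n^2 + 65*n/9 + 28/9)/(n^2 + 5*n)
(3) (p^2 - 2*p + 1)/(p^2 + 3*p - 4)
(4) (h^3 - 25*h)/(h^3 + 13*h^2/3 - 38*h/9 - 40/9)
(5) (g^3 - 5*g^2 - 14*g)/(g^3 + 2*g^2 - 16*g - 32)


(1) = (v - 5)/(v + 3)
(2) = (9*n^3 - 54*n^2 + 65*n + 28)/(9*n^2 + 45*n)
(3) = (p - 1)/(p + 4)
(4) = (9*h^2 - 45*h)/(9*h^2 - 6*h - 8)
(5) = (g^2 - 7*g)/(g^2 - 16)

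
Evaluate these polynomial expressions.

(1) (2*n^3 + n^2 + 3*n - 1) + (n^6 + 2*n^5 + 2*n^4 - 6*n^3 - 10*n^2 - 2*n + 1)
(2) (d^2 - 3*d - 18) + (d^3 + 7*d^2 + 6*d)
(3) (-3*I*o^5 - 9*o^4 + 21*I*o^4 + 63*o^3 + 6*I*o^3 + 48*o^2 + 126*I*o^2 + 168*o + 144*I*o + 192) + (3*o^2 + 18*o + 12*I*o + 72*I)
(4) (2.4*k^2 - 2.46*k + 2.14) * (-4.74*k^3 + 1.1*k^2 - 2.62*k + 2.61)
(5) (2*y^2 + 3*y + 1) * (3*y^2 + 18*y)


(1) = n^6 + 2*n^5 + 2*n^4 - 4*n^3 - 9*n^2 + n
(2) = d^3 + 8*d^2 + 3*d - 18
(3) = -3*I*o^5 - 9*o^4 + 21*I*o^4 + 63*o^3 + 6*I*o^3 + 51*o^2 + 126*I*o^2 + 186*o + 156*I*o + 192 + 72*I
(4) = -11.376*k^5 + 14.3004*k^4 - 19.1376*k^3 + 15.0632*k^2 - 12.0274*k + 5.5854
(5) = 6*y^4 + 45*y^3 + 57*y^2 + 18*y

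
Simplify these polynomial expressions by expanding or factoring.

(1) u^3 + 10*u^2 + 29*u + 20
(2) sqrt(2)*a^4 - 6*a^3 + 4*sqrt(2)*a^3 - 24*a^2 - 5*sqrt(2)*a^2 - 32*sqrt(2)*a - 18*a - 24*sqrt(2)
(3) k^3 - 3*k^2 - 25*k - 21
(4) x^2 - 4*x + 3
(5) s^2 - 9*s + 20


(1) = (u + 1)*(u + 4)*(u + 5)
(2) = (a + 3)*(a - 4*sqrt(2))*(a + sqrt(2))*(sqrt(2)*a + sqrt(2))
(3) = (k - 7)*(k + 1)*(k + 3)
(4) = (x - 3)*(x - 1)
(5) = (s - 5)*(s - 4)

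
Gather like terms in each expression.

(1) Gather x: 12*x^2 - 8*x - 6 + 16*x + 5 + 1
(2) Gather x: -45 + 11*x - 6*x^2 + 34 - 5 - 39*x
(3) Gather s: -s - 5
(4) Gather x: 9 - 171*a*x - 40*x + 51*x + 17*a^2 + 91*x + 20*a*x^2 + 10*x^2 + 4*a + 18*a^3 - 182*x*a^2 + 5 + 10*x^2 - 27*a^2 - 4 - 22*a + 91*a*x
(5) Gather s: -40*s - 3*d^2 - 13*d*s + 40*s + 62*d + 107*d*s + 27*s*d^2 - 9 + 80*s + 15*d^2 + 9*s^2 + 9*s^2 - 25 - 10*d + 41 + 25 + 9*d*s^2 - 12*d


(1) = 12*x^2 + 8*x
(2) = -6*x^2 - 28*x - 16
(3) = -s - 5
(4) = 18*a^3 - 10*a^2 - 18*a + x^2*(20*a + 20) + x*(-182*a^2 - 80*a + 102) + 10
(5) = 12*d^2 + 40*d + s^2*(9*d + 18) + s*(27*d^2 + 94*d + 80) + 32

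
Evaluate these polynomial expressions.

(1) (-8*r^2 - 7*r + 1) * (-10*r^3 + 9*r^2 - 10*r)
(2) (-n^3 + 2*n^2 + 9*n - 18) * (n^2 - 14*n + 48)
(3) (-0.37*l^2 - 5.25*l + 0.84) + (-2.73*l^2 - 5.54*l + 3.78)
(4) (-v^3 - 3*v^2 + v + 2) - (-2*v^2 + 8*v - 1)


(1) = 80*r^5 - 2*r^4 + 7*r^3 + 79*r^2 - 10*r
(2) = -n^5 + 16*n^4 - 67*n^3 - 48*n^2 + 684*n - 864
(3) = -3.1*l^2 - 10.79*l + 4.62
(4) = -v^3 - v^2 - 7*v + 3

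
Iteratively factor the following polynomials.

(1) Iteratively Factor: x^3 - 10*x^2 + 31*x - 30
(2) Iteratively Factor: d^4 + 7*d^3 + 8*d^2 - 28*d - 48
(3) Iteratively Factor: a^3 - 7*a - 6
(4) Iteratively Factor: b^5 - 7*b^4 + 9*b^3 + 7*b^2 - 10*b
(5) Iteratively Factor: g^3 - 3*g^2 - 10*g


(1) = (x - 5)*(x^2 - 5*x + 6) = (x - 5)*(x - 2)*(x - 3)
(2) = (d + 4)*(d^3 + 3*d^2 - 4*d - 12) = (d - 2)*(d + 4)*(d^2 + 5*d + 6) = (d - 2)*(d + 2)*(d + 4)*(d + 3)
(3) = (a - 3)*(a^2 + 3*a + 2) = (a - 3)*(a + 2)*(a + 1)
(4) = (b)*(b^4 - 7*b^3 + 9*b^2 + 7*b - 10) = b*(b - 5)*(b^3 - 2*b^2 - b + 2) = b*(b - 5)*(b - 2)*(b^2 - 1) = b*(b - 5)*(b - 2)*(b + 1)*(b - 1)
(5) = (g + 2)*(g^2 - 5*g) = g*(g + 2)*(g - 5)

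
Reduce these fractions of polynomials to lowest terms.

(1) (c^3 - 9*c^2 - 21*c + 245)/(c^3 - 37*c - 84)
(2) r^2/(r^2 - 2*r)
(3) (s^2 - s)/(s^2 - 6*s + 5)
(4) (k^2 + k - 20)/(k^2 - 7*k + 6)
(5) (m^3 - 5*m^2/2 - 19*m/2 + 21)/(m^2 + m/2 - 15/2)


(1) = (c^2 - 2*c - 35)/(c^2 + 7*c + 12)
(2) = r/(r - 2)
(3) = s/(s - 5)
(4) = (k^2 + k - 20)/(k^2 - 7*k + 6)
(5) = (2*m^2 - 11*m + 14)/(2*m - 5)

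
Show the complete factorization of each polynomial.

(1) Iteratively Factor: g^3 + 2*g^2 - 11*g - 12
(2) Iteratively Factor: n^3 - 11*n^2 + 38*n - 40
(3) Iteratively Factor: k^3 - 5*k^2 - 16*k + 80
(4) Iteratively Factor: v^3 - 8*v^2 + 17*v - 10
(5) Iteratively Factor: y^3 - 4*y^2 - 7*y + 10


(1) = (g + 4)*(g^2 - 2*g - 3) = (g - 3)*(g + 4)*(g + 1)
(2) = (n - 2)*(n^2 - 9*n + 20) = (n - 5)*(n - 2)*(n - 4)
(3) = (k + 4)*(k^2 - 9*k + 20) = (k - 5)*(k + 4)*(k - 4)
(4) = (v - 5)*(v^2 - 3*v + 2) = (v - 5)*(v - 2)*(v - 1)
(5) = (y + 2)*(y^2 - 6*y + 5) = (y - 5)*(y + 2)*(y - 1)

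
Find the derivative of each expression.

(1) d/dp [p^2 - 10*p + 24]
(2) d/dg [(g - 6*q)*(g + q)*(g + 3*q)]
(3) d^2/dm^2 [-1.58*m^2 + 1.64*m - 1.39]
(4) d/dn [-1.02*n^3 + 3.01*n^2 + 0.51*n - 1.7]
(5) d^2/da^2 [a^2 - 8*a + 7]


(1) = 2*p - 10
(2) = 3*g^2 - 4*g*q - 21*q^2
(3) = -3.16000000000000
(4) = -3.06*n^2 + 6.02*n + 0.51
(5) = 2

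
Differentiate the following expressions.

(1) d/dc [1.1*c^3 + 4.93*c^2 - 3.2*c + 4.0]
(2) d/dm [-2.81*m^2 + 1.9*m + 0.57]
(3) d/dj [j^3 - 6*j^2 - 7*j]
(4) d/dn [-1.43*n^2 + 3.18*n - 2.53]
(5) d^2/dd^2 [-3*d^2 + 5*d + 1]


(1) = 3.3*c^2 + 9.86*c - 3.2
(2) = 1.9 - 5.62*m
(3) = 3*j^2 - 12*j - 7
(4) = 3.18 - 2.86*n
(5) = -6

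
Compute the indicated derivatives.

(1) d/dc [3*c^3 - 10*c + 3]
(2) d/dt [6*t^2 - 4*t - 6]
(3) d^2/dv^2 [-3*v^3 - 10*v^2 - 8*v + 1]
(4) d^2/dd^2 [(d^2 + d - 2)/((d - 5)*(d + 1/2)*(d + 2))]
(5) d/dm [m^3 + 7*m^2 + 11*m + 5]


(1) = 9*c^2 - 10
(2) = 12*t - 4
(3) = -18*v - 20
(4) = 16*(d^3 - 3*d^2 + 21*d - 34)/(8*d^6 - 108*d^5 + 426*d^4 - 189*d^3 - 1065*d^2 - 675*d - 125)
(5) = 3*m^2 + 14*m + 11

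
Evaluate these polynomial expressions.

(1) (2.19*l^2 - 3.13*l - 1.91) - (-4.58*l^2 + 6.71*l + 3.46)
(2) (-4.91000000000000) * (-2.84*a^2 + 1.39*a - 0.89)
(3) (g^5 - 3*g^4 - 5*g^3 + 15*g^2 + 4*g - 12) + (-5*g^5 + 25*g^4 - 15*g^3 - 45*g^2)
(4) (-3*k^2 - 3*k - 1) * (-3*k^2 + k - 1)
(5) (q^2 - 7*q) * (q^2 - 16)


(1) = 6.77*l^2 - 9.84*l - 5.37
(2) = 13.9444*a^2 - 6.8249*a + 4.3699
(3) = -4*g^5 + 22*g^4 - 20*g^3 - 30*g^2 + 4*g - 12
(4) = 9*k^4 + 6*k^3 + 3*k^2 + 2*k + 1
(5) = q^4 - 7*q^3 - 16*q^2 + 112*q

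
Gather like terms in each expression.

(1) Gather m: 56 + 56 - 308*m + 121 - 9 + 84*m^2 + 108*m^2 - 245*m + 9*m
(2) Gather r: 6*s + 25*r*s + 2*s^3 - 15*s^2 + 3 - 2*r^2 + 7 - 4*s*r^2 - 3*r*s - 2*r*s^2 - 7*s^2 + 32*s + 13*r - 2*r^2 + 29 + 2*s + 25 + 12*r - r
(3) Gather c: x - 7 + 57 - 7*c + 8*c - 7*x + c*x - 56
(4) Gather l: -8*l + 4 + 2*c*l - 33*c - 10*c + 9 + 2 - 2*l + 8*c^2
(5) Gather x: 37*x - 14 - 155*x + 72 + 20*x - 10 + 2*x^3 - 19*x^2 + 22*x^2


(1) = 192*m^2 - 544*m + 224
(2) = r^2*(-4*s - 4) + r*(-2*s^2 + 22*s + 24) + 2*s^3 - 22*s^2 + 40*s + 64
(3) = c*(x + 1) - 6*x - 6
(4) = 8*c^2 - 43*c + l*(2*c - 10) + 15
(5) = 2*x^3 + 3*x^2 - 98*x + 48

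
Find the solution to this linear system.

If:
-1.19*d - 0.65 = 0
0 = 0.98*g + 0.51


Then:
d = -0.55
g = -0.52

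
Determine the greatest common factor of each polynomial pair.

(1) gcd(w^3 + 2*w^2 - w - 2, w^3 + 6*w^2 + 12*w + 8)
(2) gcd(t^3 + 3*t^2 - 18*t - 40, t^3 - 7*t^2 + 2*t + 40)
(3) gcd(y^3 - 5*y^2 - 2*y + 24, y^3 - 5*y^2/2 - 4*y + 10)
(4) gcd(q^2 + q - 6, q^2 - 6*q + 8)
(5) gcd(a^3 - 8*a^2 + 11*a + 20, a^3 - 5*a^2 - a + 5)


(1) = w + 2
(2) = t^2 - 2*t - 8
(3) = y + 2
(4) = gcd((q - 2)*(q + 3), (q - 4)*(q - 2)) = q - 2
(5) = gcd((a - 5)*(a - 4)*(a + 1), (a - 5)*(a - 1)*(a + 1)) = a^2 - 4*a - 5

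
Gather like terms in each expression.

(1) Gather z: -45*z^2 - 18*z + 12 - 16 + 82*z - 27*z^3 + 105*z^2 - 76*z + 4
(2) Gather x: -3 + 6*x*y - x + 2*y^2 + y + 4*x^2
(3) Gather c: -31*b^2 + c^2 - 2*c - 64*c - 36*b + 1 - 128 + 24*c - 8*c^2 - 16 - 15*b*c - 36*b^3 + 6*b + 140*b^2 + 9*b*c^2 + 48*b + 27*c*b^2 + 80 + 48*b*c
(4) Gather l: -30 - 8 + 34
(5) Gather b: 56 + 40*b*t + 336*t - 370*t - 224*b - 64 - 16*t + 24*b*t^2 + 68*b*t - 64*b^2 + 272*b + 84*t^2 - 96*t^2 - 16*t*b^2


(1) = -27*z^3 + 60*z^2 - 12*z
(2) = 4*x^2 + x*(6*y - 1) + 2*y^2 + y - 3
(3) = -36*b^3 + 109*b^2 + 18*b + c^2*(9*b - 7) + c*(27*b^2 + 33*b - 42) - 63
(4) = -4
(5) = b^2*(-16*t - 64) + b*(24*t^2 + 108*t + 48) - 12*t^2 - 50*t - 8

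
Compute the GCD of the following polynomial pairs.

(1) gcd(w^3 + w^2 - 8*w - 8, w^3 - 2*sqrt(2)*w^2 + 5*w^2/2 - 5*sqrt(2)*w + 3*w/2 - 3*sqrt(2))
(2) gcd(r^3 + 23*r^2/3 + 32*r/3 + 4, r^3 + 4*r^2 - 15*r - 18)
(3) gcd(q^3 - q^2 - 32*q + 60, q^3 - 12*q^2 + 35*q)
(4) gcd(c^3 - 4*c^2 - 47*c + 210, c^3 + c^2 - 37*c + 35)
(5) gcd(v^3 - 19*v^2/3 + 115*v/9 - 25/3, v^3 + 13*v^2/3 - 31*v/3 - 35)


(1) = gcd((w + 1)*(w - 2*sqrt(2))*(w + 2*sqrt(2)), (w + 1)*(w + 3/2)*(w - 2*sqrt(2))) = w^2 + w*(1 - 2*sqrt(2)) - 2*sqrt(2)
(2) = r^2 + 7*r + 6
(3) = gcd((q - 5)*(q - 2)*(q + 6), q*(q - 7)*(q - 5)) = q - 5
(4) = gcd((c - 6)*(c - 5)*(c + 7), (c - 5)*(c - 1)*(c + 7)) = c^2 + 2*c - 35
(5) = gcd((v - 3)*(v - 5/3)^2, (v - 3)*(v + 7/3)*(v + 5)) = v - 3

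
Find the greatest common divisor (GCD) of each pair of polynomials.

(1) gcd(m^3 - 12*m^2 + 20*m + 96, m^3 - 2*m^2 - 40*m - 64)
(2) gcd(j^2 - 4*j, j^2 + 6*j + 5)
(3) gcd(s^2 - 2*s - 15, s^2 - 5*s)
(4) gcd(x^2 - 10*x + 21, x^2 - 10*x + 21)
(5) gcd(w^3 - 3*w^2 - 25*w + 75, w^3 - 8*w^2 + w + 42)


(1) = m^2 - 6*m - 16
(2) = 1
(3) = s - 5
(4) = x^2 - 10*x + 21
(5) = w - 3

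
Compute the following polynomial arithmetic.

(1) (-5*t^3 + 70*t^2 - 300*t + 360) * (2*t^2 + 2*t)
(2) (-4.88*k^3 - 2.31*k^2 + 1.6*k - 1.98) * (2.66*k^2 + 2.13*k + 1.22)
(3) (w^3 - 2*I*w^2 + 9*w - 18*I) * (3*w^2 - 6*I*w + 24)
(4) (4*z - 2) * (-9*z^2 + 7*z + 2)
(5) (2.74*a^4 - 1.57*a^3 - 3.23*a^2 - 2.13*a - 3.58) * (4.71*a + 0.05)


(1) = -10*t^5 + 130*t^4 - 460*t^3 + 120*t^2 + 720*t
(2) = -12.9808*k^5 - 16.539*k^4 - 6.6179*k^3 - 4.677*k^2 - 2.2654*k - 2.4156
(3) = 3*w^5 - 12*I*w^4 + 39*w^3 - 156*I*w^2 + 108*w - 432*I
(4) = -36*z^3 + 46*z^2 - 6*z - 4
(5) = 12.9054*a^5 - 7.2577*a^4 - 15.2918*a^3 - 10.1938*a^2 - 16.9683*a - 0.179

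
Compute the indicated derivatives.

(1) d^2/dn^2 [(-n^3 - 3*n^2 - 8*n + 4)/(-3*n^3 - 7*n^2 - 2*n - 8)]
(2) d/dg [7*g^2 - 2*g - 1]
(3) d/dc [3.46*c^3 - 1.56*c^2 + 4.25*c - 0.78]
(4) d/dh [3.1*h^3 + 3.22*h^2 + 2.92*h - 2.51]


(1) = 4*(3*n^6 + 99*n^5 + 45*n^4 - 463*n^3 - 1134*n^2 - 516*n + 136)/(27*n^9 + 189*n^8 + 495*n^7 + 811*n^6 + 1338*n^5 + 1548*n^4 + 1256*n^3 + 1440*n^2 + 384*n + 512)
(2) = 14*g - 2
(3) = 10.38*c^2 - 3.12*c + 4.25
(4) = 9.3*h^2 + 6.44*h + 2.92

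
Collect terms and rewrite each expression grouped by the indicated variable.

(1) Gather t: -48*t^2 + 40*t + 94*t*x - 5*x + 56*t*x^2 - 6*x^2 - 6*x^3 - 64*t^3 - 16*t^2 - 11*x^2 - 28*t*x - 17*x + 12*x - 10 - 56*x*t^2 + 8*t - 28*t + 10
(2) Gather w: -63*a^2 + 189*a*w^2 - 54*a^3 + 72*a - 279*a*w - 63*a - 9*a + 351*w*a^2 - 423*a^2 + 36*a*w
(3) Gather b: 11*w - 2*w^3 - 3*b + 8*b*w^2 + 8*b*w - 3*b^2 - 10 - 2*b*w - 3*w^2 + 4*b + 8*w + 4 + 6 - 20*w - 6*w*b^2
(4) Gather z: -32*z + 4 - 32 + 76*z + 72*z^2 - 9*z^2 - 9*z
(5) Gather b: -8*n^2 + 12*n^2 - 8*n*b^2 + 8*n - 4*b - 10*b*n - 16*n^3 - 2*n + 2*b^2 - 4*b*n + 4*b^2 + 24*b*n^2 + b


(1) = -64*t^3 + t^2*(-56*x - 64) + t*(56*x^2 + 66*x + 20) - 6*x^3 - 17*x^2 - 10*x
(2) = -54*a^3 - 486*a^2 + 189*a*w^2 + w*(351*a^2 - 243*a)
(3) = b^2*(-6*w - 3) + b*(8*w^2 + 6*w + 1) - 2*w^3 - 3*w^2 - w
(4) = 63*z^2 + 35*z - 28
(5) = b^2*(6 - 8*n) + b*(24*n^2 - 14*n - 3) - 16*n^3 + 4*n^2 + 6*n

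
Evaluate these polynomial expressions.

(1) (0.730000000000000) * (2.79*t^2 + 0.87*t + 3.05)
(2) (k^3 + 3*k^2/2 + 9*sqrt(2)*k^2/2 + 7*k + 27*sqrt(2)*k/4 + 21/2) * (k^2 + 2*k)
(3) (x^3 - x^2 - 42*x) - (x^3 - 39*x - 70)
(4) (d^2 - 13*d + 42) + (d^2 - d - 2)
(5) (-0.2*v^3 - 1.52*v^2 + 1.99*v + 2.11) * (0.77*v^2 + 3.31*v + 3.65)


(1) = 2.0367*t^2 + 0.6351*t + 2.2265
(2) = k^5 + 7*k^4/2 + 9*sqrt(2)*k^4/2 + 10*k^3 + 63*sqrt(2)*k^3/4 + 27*sqrt(2)*k^2/2 + 49*k^2/2 + 21*k
(3) = -x^2 - 3*x + 70
(4) = 2*d^2 - 14*d + 40
(5) = -0.154*v^5 - 1.8324*v^4 - 4.2289*v^3 + 2.6636*v^2 + 14.2476*v + 7.7015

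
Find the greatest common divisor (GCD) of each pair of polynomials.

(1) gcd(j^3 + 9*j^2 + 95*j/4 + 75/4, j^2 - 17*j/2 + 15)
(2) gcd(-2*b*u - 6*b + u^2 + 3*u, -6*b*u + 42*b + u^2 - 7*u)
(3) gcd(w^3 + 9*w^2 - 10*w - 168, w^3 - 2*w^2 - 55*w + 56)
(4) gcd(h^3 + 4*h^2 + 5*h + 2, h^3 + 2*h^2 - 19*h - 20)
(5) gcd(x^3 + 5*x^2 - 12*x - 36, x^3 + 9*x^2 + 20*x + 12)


(1) = 1
(2) = gcd((-2*b + u)*(u + 3), (-6*b + u)*(u - 7)) = 1
(3) = w + 7
(4) = h + 1
(5) = gcd((x - 3)*(x + 2)*(x + 6), (x + 1)*(x + 2)*(x + 6)) = x^2 + 8*x + 12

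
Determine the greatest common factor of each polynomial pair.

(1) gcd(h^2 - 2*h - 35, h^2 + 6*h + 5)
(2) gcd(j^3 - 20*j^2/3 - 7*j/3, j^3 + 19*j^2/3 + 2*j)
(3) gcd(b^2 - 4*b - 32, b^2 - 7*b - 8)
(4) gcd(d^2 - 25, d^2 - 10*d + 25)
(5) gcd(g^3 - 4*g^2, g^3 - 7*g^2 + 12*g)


(1) = h + 5
(2) = gcd(j*(j - 7)*(j + 1/3), j*(j + 1/3)*(j + 6)) = j^2 + j/3
(3) = gcd((b - 8)*(b + 4), (b - 8)*(b + 1)) = b - 8
(4) = d - 5
(5) = g^2 - 4*g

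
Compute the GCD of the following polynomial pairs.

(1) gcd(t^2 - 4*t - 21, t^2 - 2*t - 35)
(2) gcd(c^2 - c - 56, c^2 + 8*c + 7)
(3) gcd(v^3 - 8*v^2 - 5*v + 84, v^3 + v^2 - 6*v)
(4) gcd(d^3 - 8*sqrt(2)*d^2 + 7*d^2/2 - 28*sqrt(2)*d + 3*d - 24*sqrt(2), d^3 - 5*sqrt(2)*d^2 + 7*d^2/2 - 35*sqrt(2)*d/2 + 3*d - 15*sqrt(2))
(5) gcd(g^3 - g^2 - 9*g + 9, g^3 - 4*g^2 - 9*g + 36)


(1) = t - 7
(2) = gcd((c - 8)*(c + 7), (c + 1)*(c + 7)) = c + 7
(3) = gcd((v - 7)*(v - 4)*(v + 3), v*(v - 2)*(v + 3)) = v + 3
(4) = gcd((d + 3/2)*(d + 2)*(d - 8*sqrt(2)), (d + 3/2)*(d + 2)*(d - 5*sqrt(2))) = d^2 + 7*d/2 + 3
(5) = g^2 - 9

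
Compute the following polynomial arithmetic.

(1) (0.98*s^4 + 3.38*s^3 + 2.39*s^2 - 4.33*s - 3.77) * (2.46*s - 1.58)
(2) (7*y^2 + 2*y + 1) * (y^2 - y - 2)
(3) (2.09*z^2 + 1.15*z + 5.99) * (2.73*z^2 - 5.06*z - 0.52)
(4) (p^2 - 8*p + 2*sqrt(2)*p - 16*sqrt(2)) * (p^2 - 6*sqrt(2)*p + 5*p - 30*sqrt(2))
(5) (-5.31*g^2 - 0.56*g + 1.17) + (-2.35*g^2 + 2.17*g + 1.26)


(1) = 2.4108*s^5 + 6.7664*s^4 + 0.539*s^3 - 14.428*s^2 - 2.4328*s + 5.9566
(2) = 7*y^4 - 5*y^3 - 15*y^2 - 5*y - 2
(3) = 5.7057*z^4 - 7.4359*z^3 + 9.4469*z^2 - 30.9074*z - 3.1148
(4) = p^4 - 4*sqrt(2)*p^3 - 3*p^3 - 64*p^2 + 12*sqrt(2)*p^2 + 72*p + 160*sqrt(2)*p + 960
(5) = -7.66*g^2 + 1.61*g + 2.43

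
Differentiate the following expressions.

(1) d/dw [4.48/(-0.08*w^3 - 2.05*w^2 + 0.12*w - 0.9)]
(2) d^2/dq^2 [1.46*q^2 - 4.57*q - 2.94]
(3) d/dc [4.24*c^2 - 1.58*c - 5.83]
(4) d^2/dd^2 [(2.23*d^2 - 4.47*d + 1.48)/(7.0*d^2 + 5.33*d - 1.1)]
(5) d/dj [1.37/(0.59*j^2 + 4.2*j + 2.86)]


(1) = (1.0752*w^2 + 18.368*w - 0.5376)/(0.08*w^3 + 2.05*w^2 - 0.12*w + 0.9)^2
(2) = 2.92000000000000
(3) = 8.48*c - 1.58
(4) = (-604.4626*d^3 + 538.146*d^2 + 124.7988*d + 59.863724)/(343.0*d^6 + 783.51*d^5 + 434.8869*d^4 - 94.826563*d^3 - 68.33937*d^2 + 19.3479*d - 1.331)
(5) = (-1.6166*j - 5.754)/(0.59*j^2 + 4.2*j + 2.86)^2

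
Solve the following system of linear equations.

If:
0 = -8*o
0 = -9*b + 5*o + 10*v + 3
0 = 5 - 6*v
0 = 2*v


Then:
No Solution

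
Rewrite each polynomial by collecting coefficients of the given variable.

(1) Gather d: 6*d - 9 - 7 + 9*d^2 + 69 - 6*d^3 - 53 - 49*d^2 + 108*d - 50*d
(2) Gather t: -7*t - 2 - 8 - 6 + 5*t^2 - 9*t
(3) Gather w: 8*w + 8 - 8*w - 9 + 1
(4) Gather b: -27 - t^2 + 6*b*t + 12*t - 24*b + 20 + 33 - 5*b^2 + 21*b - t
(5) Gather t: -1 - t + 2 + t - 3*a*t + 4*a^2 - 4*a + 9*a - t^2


(1) = -6*d^3 - 40*d^2 + 64*d
(2) = 5*t^2 - 16*t - 16
(3) = 0
(4) = -5*b^2 + b*(6*t - 3) - t^2 + 11*t + 26
(5) = 4*a^2 - 3*a*t + 5*a - t^2 + 1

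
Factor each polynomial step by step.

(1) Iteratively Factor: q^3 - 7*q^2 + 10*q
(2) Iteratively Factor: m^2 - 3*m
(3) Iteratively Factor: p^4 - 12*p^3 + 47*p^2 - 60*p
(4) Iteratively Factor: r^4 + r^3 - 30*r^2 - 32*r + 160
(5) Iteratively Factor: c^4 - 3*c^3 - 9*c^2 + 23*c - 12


(1) = (q - 2)*(q^2 - 5*q) = (q - 5)*(q - 2)*(q)
(2) = (m)*(m - 3)
(3) = (p - 4)*(p^3 - 8*p^2 + 15*p) = (p - 5)*(p - 4)*(p^2 - 3*p) = (p - 5)*(p - 4)*(p - 3)*(p)
(4) = (r - 2)*(r^3 + 3*r^2 - 24*r - 80) = (r - 5)*(r - 2)*(r^2 + 8*r + 16) = (r - 5)*(r - 2)*(r + 4)*(r + 4)
(5) = (c - 1)*(c^3 - 2*c^2 - 11*c + 12) = (c - 4)*(c - 1)*(c^2 + 2*c - 3) = (c - 4)*(c - 1)^2*(c + 3)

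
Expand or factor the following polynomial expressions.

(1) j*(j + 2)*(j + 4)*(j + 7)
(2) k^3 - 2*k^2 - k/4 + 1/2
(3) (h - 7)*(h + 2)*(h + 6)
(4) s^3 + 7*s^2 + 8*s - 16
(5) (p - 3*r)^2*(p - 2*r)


(1) = j^4 + 13*j^3 + 50*j^2 + 56*j
(2) = (k - 2)*(k - 1/2)*(k + 1/2)
(3) = h^3 + h^2 - 44*h - 84
(4) = (s - 1)*(s + 4)^2
(5) = p^3 - 8*p^2*r + 21*p*r^2 - 18*r^3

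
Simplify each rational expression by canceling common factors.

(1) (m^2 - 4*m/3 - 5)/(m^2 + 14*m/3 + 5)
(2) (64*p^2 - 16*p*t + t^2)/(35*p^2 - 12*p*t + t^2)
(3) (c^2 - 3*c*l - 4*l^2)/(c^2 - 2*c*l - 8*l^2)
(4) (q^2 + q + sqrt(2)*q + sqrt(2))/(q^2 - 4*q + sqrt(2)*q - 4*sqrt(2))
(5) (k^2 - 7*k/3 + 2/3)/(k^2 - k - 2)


(1) = (m - 3)/(m + 3)
(2) = (64*p^2 - 16*p*t + t^2)/(35*p^2 - 12*p*t + t^2)
(3) = (c + l)/(c + 2*l)
(4) = (q + 1)/(q - 4)
(5) = (3*k - 1)/(3*k + 3)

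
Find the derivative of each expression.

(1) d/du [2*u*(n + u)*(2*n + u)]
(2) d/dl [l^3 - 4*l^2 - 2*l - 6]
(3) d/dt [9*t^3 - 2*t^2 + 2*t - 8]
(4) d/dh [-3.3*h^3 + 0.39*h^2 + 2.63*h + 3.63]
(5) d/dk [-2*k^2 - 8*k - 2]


(1) = 4*n^2 + 12*n*u + 6*u^2
(2) = 3*l^2 - 8*l - 2
(3) = 27*t^2 - 4*t + 2
(4) = -9.9*h^2 + 0.78*h + 2.63
(5) = -4*k - 8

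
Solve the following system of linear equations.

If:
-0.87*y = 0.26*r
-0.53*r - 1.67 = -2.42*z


Then:
r = 4.56603773584906*z - 3.15094339622642
y = 0.941661244849273 - 1.36456300151811*z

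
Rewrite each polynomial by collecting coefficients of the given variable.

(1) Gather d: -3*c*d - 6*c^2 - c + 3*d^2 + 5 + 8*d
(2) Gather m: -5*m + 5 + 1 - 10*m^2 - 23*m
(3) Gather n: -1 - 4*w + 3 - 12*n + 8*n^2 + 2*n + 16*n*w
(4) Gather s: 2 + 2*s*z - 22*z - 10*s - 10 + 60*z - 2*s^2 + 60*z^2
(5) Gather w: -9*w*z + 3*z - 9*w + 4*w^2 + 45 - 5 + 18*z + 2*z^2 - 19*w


(1) = -6*c^2 - c + 3*d^2 + d*(8 - 3*c) + 5
(2) = -10*m^2 - 28*m + 6
(3) = 8*n^2 + n*(16*w - 10) - 4*w + 2
(4) = -2*s^2 + s*(2*z - 10) + 60*z^2 + 38*z - 8
(5) = 4*w^2 + w*(-9*z - 28) + 2*z^2 + 21*z + 40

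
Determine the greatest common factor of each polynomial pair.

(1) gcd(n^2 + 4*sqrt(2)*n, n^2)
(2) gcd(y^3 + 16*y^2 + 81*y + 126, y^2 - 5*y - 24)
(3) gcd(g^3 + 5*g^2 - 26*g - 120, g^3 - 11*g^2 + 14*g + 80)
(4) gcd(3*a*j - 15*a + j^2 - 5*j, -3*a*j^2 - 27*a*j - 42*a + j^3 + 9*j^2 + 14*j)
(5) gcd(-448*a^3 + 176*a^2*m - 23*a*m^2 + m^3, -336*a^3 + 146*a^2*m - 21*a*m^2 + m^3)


(1) = n
(2) = y + 3
(3) = gcd((g - 5)*(g + 4)*(g + 6), (g - 8)*(g - 5)*(g + 2)) = g - 5
(4) = 1
(5) = 56*a^2 - 15*a*m + m^2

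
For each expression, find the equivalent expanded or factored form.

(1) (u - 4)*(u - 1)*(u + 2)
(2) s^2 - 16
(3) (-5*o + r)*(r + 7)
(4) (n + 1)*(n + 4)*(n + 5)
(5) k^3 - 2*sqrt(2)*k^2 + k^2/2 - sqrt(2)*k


(1) = u^3 - 3*u^2 - 6*u + 8
(2) = (s - 4)*(s + 4)
(3) = -5*o*r - 35*o + r^2 + 7*r
(4) = n^3 + 10*n^2 + 29*n + 20
(5) = k*(k + 1/2)*(k - 2*sqrt(2))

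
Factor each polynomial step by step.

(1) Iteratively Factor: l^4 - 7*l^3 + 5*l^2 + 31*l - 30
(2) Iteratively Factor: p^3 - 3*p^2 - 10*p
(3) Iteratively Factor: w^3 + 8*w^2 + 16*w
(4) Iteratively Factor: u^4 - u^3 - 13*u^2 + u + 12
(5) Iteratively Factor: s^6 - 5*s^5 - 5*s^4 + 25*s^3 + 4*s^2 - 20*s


(1) = (l - 1)*(l^3 - 6*l^2 - l + 30) = (l - 1)*(l + 2)*(l^2 - 8*l + 15) = (l - 5)*(l - 1)*(l + 2)*(l - 3)
(2) = (p)*(p^2 - 3*p - 10) = p*(p + 2)*(p - 5)
(3) = (w + 4)*(w^2 + 4*w) = w*(w + 4)*(w + 4)
(4) = (u + 1)*(u^3 - 2*u^2 - 11*u + 12) = (u - 1)*(u + 1)*(u^2 - u - 12) = (u - 1)*(u + 1)*(u + 3)*(u - 4)
(5) = (s - 5)*(s^5 - 5*s^3 + 4*s) = s*(s - 5)*(s^4 - 5*s^2 + 4) = s*(s - 5)*(s + 2)*(s^3 - 2*s^2 - s + 2) = s*(s - 5)*(s - 2)*(s + 2)*(s^2 - 1) = s*(s - 5)*(s - 2)*(s + 1)*(s + 2)*(s - 1)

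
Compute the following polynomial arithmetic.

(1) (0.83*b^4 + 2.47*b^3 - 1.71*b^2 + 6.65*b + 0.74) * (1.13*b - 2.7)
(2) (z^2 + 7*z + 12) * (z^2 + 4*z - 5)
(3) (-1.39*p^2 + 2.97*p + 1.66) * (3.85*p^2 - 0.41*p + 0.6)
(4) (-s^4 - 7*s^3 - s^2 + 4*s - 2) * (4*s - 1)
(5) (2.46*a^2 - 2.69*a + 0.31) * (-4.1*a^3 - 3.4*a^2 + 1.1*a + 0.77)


(1) = 0.9379*b^5 + 0.5501*b^4 - 8.6013*b^3 + 12.1315*b^2 - 17.1188*b - 1.998
(2) = z^4 + 11*z^3 + 35*z^2 + 13*z - 60
(3) = -5.3515*p^4 + 12.0044*p^3 + 4.3393*p^2 + 1.1014*p + 0.996
(4) = -4*s^5 - 27*s^4 + 3*s^3 + 17*s^2 - 12*s + 2
(5) = -10.086*a^5 + 2.665*a^4 + 10.581*a^3 - 2.1188*a^2 - 1.7303*a + 0.2387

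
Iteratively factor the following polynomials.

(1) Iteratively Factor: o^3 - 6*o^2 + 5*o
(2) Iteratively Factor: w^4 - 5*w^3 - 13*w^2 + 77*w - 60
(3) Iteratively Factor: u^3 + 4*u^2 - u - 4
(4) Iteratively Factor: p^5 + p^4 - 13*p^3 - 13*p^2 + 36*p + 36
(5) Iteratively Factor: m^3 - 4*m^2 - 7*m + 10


(1) = (o - 5)*(o^2 - o) = o*(o - 5)*(o - 1)
(2) = (w - 5)*(w^3 - 13*w + 12) = (w - 5)*(w - 1)*(w^2 + w - 12) = (w - 5)*(w - 3)*(w - 1)*(w + 4)
(3) = (u + 4)*(u^2 - 1) = (u + 1)*(u + 4)*(u - 1)
(4) = (p - 2)*(p^4 + 3*p^3 - 7*p^2 - 27*p - 18) = (p - 2)*(p + 2)*(p^3 + p^2 - 9*p - 9) = (p - 2)*(p + 1)*(p + 2)*(p^2 - 9) = (p - 2)*(p + 1)*(p + 2)*(p + 3)*(p - 3)
(5) = (m + 2)*(m^2 - 6*m + 5) = (m - 1)*(m + 2)*(m - 5)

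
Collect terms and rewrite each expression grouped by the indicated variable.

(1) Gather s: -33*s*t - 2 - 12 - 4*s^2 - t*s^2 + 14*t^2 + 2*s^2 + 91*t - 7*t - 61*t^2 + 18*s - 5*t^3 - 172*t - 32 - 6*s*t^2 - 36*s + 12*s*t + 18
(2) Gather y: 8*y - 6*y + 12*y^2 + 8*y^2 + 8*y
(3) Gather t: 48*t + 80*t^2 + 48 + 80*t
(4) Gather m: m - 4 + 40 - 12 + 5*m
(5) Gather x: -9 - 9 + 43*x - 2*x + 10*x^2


(1) = s^2*(-t - 2) + s*(-6*t^2 - 21*t - 18) - 5*t^3 - 47*t^2 - 88*t - 28
(2) = 20*y^2 + 10*y
(3) = 80*t^2 + 128*t + 48
(4) = 6*m + 24
(5) = 10*x^2 + 41*x - 18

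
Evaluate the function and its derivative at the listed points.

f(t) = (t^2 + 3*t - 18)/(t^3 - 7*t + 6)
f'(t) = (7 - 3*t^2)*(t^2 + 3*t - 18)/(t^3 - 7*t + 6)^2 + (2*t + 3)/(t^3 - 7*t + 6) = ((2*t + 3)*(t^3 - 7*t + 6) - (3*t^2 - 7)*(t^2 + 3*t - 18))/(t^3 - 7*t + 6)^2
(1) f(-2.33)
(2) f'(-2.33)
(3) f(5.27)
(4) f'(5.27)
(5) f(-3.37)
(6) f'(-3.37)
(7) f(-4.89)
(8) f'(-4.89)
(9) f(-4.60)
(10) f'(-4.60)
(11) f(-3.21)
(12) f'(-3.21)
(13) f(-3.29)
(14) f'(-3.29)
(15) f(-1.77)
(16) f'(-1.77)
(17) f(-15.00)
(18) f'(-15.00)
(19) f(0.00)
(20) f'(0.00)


(1) = -2.02
(2) = 1.77
(3) = 0.22
(4) = -0.03
(5) = 1.93
(6) = 6.45
(7) = 0.11
(8) = 0.18
(9) = 0.18
(10) = 0.28
(11) = 3.76
(12) = 20.27
(13) = 2.59
(14) = 10.57
(15) = -1.57
(16) = 0.25
(17) = -0.05
(18) = -0.00
(19) = -3.00
(20) = -3.00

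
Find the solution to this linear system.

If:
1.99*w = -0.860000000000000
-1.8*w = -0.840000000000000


Then:
No Solution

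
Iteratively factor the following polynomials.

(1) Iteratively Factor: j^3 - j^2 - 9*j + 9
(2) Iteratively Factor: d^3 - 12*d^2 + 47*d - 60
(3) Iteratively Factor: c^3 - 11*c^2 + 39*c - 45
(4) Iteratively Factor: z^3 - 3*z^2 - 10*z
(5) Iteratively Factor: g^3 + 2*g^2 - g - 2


(1) = (j - 3)*(j^2 + 2*j - 3) = (j - 3)*(j + 3)*(j - 1)
(2) = (d - 3)*(d^2 - 9*d + 20) = (d - 5)*(d - 3)*(d - 4)
(3) = (c - 5)*(c^2 - 6*c + 9) = (c - 5)*(c - 3)*(c - 3)
(4) = (z - 5)*(z^2 + 2*z) = z*(z - 5)*(z + 2)
(5) = (g - 1)*(g^2 + 3*g + 2) = (g - 1)*(g + 2)*(g + 1)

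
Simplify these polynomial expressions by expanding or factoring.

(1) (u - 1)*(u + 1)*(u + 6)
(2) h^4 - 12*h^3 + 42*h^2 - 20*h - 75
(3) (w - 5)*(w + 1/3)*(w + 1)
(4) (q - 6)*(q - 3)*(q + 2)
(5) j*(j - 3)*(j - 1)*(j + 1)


(1) = u^3 + 6*u^2 - u - 6
(2) = (h - 5)^2*(h - 3)*(h + 1)
(3) = w^3 - 11*w^2/3 - 19*w/3 - 5/3
(4) = q^3 - 7*q^2 + 36
(5) = j^4 - 3*j^3 - j^2 + 3*j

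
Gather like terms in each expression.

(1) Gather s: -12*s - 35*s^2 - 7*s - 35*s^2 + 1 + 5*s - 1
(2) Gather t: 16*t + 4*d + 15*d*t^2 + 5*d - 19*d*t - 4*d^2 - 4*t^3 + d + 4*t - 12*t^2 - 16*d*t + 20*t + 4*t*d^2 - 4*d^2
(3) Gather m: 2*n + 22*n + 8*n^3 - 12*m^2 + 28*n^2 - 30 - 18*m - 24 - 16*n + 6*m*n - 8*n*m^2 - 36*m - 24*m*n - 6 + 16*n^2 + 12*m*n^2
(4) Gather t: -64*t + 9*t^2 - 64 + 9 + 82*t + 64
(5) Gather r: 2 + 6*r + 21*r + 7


(1) = -70*s^2 - 14*s
(2) = -8*d^2 + 10*d - 4*t^3 + t^2*(15*d - 12) + t*(4*d^2 - 35*d + 40)
(3) = m^2*(-8*n - 12) + m*(12*n^2 - 18*n - 54) + 8*n^3 + 44*n^2 + 8*n - 60
(4) = 9*t^2 + 18*t + 9
(5) = 27*r + 9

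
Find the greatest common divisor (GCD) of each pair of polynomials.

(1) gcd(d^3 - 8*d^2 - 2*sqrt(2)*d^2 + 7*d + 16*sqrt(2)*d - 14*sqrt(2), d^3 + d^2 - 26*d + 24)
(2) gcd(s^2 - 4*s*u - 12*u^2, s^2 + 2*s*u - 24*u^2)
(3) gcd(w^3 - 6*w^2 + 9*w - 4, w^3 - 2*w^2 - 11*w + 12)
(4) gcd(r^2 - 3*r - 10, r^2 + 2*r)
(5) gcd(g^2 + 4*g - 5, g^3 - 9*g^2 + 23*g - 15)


(1) = d - 1
(2) = 1
(3) = gcd((w - 4)*(w - 1)^2, (w - 4)*(w - 1)*(w + 3)) = w^2 - 5*w + 4
(4) = gcd((r - 5)*(r + 2), r*(r + 2)) = r + 2
(5) = g - 1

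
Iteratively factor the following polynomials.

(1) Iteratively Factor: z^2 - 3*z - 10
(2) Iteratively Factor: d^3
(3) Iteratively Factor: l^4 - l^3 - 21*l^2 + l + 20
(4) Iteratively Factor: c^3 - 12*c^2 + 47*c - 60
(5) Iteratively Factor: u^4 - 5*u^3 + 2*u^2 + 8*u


(1) = (z - 5)*(z + 2)
(2) = (d)*(d^2) = d^2*(d)
(3) = (l - 1)*(l^3 - 21*l - 20) = (l - 1)*(l + 1)*(l^2 - l - 20) = (l - 5)*(l - 1)*(l + 1)*(l + 4)
(4) = (c - 3)*(c^2 - 9*c + 20) = (c - 5)*(c - 3)*(c - 4)
(5) = (u)*(u^3 - 5*u^2 + 2*u + 8) = u*(u - 2)*(u^2 - 3*u - 4) = u*(u - 2)*(u + 1)*(u - 4)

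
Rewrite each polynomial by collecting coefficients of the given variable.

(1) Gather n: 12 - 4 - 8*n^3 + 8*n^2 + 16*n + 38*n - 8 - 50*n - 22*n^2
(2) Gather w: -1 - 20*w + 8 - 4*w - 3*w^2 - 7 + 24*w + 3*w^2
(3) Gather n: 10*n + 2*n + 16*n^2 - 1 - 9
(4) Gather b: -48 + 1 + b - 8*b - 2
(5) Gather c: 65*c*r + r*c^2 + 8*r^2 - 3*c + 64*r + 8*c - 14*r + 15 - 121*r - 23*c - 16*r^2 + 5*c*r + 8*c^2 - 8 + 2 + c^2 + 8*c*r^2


(1) = -8*n^3 - 14*n^2 + 4*n
(2) = 0
(3) = 16*n^2 + 12*n - 10
(4) = -7*b - 49
(5) = c^2*(r + 9) + c*(8*r^2 + 70*r - 18) - 8*r^2 - 71*r + 9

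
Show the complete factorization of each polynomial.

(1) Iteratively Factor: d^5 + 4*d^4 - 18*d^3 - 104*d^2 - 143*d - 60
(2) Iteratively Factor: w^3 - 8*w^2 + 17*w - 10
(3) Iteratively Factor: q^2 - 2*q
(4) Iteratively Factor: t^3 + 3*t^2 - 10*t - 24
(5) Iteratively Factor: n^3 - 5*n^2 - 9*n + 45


(1) = (d - 5)*(d^4 + 9*d^3 + 27*d^2 + 31*d + 12) = (d - 5)*(d + 1)*(d^3 + 8*d^2 + 19*d + 12) = (d - 5)*(d + 1)^2*(d^2 + 7*d + 12) = (d - 5)*(d + 1)^2*(d + 3)*(d + 4)
(2) = (w - 1)*(w^2 - 7*w + 10) = (w - 5)*(w - 1)*(w - 2)
(3) = (q - 2)*(q)
(4) = (t - 3)*(t^2 + 6*t + 8) = (t - 3)*(t + 4)*(t + 2)
(5) = (n + 3)*(n^2 - 8*n + 15) = (n - 3)*(n + 3)*(n - 5)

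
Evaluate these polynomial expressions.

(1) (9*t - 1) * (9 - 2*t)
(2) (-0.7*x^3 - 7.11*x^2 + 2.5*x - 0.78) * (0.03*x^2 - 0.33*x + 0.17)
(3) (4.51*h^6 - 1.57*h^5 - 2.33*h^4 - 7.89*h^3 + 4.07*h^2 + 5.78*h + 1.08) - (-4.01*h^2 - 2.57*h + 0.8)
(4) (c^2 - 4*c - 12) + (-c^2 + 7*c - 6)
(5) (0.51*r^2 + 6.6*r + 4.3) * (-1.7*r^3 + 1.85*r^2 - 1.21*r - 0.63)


(1) = -18*t^2 + 83*t - 9
(2) = -0.021*x^5 + 0.0177*x^4 + 2.3023*x^3 - 2.0571*x^2 + 0.6824*x - 0.1326
(3) = 4.51*h^6 - 1.57*h^5 - 2.33*h^4 - 7.89*h^3 + 8.08*h^2 + 8.35*h + 0.28
(4) = 3*c - 18
(5) = -0.867*r^5 - 10.2765*r^4 + 4.2829*r^3 - 0.3523*r^2 - 9.361*r - 2.709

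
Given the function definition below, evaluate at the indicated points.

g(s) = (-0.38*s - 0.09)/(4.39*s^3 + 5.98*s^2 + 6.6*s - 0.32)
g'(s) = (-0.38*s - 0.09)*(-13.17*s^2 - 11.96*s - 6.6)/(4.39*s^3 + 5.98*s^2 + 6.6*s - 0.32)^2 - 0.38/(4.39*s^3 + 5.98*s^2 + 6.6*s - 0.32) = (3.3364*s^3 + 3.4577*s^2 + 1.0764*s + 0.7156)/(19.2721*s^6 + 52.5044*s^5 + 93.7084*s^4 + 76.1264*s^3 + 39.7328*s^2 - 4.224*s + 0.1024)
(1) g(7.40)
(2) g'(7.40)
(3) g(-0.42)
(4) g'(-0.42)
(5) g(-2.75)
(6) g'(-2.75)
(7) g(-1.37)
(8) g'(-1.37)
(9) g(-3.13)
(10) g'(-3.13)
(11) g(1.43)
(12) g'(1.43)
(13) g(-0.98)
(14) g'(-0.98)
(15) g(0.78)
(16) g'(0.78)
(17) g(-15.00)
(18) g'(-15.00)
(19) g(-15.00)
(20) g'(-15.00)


(1) = -0.00
(2) = 0.00
(3) = -0.03
(4) = 0.11
(5) = -0.01
(6) = -0.01
(7) = -0.05
(8) = -0.03
(9) = -0.01
(10) = -0.01
(11) = -0.02
(12) = 0.02
(13) = -0.05
(14) = -0.01
(15) = -0.04
(16) = 0.05
(17) = -0.00
(18) = -0.00
(19) = -0.00
(20) = -0.00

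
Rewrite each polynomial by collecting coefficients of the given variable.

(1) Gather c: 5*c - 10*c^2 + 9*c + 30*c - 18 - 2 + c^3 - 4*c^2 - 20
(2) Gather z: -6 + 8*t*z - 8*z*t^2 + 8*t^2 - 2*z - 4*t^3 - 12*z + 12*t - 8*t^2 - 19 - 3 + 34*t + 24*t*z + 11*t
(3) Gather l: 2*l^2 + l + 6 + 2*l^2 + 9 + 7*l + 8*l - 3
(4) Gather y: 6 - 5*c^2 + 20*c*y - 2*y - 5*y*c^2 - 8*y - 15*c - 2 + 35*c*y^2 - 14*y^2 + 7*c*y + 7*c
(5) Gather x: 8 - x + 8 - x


(1) = c^3 - 14*c^2 + 44*c - 40
(2) = -4*t^3 + 57*t + z*(-8*t^2 + 32*t - 14) - 28
(3) = 4*l^2 + 16*l + 12
(4) = -5*c^2 - 8*c + y^2*(35*c - 14) + y*(-5*c^2 + 27*c - 10) + 4
(5) = 16 - 2*x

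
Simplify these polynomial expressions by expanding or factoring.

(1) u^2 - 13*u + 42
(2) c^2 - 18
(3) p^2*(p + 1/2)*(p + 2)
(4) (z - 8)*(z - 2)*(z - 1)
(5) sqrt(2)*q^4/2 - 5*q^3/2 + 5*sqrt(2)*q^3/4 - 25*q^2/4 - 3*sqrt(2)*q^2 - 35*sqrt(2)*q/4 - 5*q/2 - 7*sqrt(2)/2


(1) = (u - 7)*(u - 6)
(2) = (c - 3*sqrt(2))*(c + 3*sqrt(2))
(3) = p^4 + 5*p^3/2 + p^2
(4) = z^3 - 11*z^2 + 26*z - 16
(5) = (q + 1/2)*(q - 7*sqrt(2)/2)*(q + sqrt(2))*(sqrt(2)*q/2 + sqrt(2))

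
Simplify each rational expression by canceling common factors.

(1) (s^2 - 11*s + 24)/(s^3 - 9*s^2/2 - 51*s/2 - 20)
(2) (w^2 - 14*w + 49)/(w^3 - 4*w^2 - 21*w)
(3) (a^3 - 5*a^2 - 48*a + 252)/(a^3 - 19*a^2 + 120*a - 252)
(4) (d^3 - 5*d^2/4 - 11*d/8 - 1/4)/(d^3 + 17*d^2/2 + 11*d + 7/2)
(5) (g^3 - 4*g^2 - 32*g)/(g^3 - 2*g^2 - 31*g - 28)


(1) = (2*s - 6)/(2*s^2 + 7*s + 5)
(2) = (w - 7)/(w^2 + 3*w)
(3) = (a + 7)/(a - 7)
(4) = (4*d^2 - 7*d - 2)/(4*d^2 + 32*d + 28)
(5) = (g^2 - 8*g)/(g^2 - 6*g - 7)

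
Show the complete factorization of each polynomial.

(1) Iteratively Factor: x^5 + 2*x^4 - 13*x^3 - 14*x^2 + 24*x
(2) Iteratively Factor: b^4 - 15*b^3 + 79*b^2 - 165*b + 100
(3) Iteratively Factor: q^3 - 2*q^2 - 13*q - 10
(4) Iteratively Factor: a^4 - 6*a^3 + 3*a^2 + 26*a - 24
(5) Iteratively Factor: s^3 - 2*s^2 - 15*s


(1) = (x - 1)*(x^4 + 3*x^3 - 10*x^2 - 24*x) = x*(x - 1)*(x^3 + 3*x^2 - 10*x - 24) = x*(x - 1)*(x + 2)*(x^2 + x - 12) = x*(x - 1)*(x + 2)*(x + 4)*(x - 3)
(2) = (b - 1)*(b^3 - 14*b^2 + 65*b - 100) = (b - 4)*(b - 1)*(b^2 - 10*b + 25) = (b - 5)*(b - 4)*(b - 1)*(b - 5)
(3) = (q + 1)*(q^2 - 3*q - 10) = (q + 1)*(q + 2)*(q - 5)
(4) = (a - 1)*(a^3 - 5*a^2 - 2*a + 24) = (a - 4)*(a - 1)*(a^2 - a - 6) = (a - 4)*(a - 3)*(a - 1)*(a + 2)
(5) = (s)*(s^2 - 2*s - 15) = s*(s + 3)*(s - 5)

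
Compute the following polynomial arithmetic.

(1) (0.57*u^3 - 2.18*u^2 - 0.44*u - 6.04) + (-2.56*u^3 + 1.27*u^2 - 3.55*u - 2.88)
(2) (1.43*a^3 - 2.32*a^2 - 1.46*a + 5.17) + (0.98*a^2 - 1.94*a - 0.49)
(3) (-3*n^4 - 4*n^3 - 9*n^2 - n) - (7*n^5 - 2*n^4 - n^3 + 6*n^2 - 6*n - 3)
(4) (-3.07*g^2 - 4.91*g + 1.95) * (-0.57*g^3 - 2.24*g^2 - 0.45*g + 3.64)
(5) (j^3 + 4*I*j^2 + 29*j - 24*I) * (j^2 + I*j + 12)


(1) = -1.99*u^3 - 0.91*u^2 - 3.99*u - 8.92
(2) = 1.43*a^3 - 1.34*a^2 - 3.4*a + 4.68
(3) = -7*n^5 - n^4 - 3*n^3 - 15*n^2 + 5*n + 3
(4) = 1.7499*g^5 + 9.6755*g^4 + 11.2684*g^3 - 13.3333*g^2 - 18.7499*g + 7.098
(5) = j^5 + 5*I*j^4 + 37*j^3 + 53*I*j^2 + 372*j - 288*I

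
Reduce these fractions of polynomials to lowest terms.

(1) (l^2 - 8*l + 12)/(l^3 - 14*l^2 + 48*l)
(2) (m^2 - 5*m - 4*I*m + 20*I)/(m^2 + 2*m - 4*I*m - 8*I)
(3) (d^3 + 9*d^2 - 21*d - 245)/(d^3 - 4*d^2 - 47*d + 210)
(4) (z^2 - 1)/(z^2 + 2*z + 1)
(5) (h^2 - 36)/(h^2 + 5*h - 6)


(1) = (l - 2)/(l^2 - 8*l)
(2) = (m - 5)/(m + 2)
(3) = (d + 7)/(d - 6)
(4) = (z - 1)/(z + 1)
(5) = (h - 6)/(h - 1)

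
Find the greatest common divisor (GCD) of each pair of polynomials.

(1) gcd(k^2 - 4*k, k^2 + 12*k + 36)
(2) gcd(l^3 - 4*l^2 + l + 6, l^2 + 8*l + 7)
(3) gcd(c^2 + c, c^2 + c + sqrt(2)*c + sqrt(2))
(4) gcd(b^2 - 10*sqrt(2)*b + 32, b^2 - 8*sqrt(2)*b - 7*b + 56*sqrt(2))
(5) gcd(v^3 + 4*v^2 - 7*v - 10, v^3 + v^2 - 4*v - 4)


(1) = gcd(k*(k - 4), (k + 6)^2) = 1
(2) = gcd((l - 3)*(l - 2)*(l + 1), (l + 1)*(l + 7)) = l + 1
(3) = c + 1
(4) = gcd((b - 8*sqrt(2))*(b - 2*sqrt(2)), (b - 7)*(b - 8*sqrt(2))) = b - 8*sqrt(2)
(5) = gcd((v - 2)*(v + 1)*(v + 5), (v - 2)*(v + 1)*(v + 2)) = v^2 - v - 2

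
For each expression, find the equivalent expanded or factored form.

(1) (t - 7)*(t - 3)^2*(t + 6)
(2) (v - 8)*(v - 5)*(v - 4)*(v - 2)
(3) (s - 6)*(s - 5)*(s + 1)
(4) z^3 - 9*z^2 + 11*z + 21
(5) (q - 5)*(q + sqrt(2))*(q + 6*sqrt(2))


(1) = t^4 - 7*t^3 - 27*t^2 + 243*t - 378
(2) = v^4 - 19*v^3 + 126*v^2 - 344*v + 320
(3) = s^3 - 10*s^2 + 19*s + 30
(4) = (z - 7)*(z - 3)*(z + 1)
(5) = q^3 - 5*q^2 + 7*sqrt(2)*q^2 - 35*sqrt(2)*q + 12*q - 60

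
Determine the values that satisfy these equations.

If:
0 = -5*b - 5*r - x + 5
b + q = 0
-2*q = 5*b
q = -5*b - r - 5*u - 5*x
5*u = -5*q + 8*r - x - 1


Then:
b = 0
q = 0
r = 19/11
u = 181/55
x = -40/11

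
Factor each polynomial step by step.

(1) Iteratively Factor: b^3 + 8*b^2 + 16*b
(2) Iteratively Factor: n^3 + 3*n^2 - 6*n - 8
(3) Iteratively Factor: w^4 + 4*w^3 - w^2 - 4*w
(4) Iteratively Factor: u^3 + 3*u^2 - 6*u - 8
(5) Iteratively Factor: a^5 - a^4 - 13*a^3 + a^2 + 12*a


(1) = (b)*(b^2 + 8*b + 16) = b*(b + 4)*(b + 4)
(2) = (n - 2)*(n^2 + 5*n + 4) = (n - 2)*(n + 4)*(n + 1)
(3) = (w + 4)*(w^3 - w) = (w + 1)*(w + 4)*(w^2 - w) = w*(w + 1)*(w + 4)*(w - 1)
(4) = (u - 2)*(u^2 + 5*u + 4) = (u - 2)*(u + 1)*(u + 4)
(5) = (a - 1)*(a^4 - 13*a^2 - 12*a) = (a - 1)*(a + 1)*(a^3 - a^2 - 12*a) = a*(a - 1)*(a + 1)*(a^2 - a - 12) = a*(a - 1)*(a + 1)*(a + 3)*(a - 4)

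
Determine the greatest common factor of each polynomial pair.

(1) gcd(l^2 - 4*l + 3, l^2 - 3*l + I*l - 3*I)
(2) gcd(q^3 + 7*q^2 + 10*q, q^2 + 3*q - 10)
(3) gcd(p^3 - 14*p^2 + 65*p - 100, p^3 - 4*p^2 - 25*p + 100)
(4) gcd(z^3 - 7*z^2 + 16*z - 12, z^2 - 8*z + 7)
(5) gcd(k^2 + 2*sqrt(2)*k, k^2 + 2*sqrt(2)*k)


(1) = l - 3
(2) = q + 5
(3) = gcd((p - 5)^2*(p - 4), (p - 5)*(p - 4)*(p + 5)) = p^2 - 9*p + 20
(4) = 1
(5) = k^2 + 2*sqrt(2)*k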